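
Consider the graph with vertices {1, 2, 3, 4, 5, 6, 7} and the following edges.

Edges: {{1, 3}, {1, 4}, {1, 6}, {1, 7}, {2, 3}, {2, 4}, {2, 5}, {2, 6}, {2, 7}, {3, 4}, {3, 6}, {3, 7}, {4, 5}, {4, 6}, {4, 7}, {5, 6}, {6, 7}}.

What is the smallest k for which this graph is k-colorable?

1, 3, 4, 6, 7 form a clique, so at least 5 colors are needed.
A valid assignment using 5 colors: 1=e, 2=e, 3=d, 4=b, 5=c, 6=a, 7=c. No two adjacent vertices share a color.

5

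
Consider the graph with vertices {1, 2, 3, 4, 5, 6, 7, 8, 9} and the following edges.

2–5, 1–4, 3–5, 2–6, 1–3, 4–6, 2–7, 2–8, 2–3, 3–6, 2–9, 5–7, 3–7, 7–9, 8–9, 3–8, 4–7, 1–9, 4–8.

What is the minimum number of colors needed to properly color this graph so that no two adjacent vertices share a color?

4

2, 3, 5, 7 are pairwise adjacent (a clique of size 4), so at least 4 colors are needed.
4 colors suffice: color red → {2, 4}; color blue → {3, 9}; color green → {1, 6, 7, 8}; color yellow → {5}. Every edge joins two different colors.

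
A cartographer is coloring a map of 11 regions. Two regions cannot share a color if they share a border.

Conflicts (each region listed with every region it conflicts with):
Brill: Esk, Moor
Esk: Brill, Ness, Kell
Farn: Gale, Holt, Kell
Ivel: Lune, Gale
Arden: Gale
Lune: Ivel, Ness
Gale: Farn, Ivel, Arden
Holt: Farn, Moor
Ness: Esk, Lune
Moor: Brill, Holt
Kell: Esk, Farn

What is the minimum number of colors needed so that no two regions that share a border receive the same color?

The cycle Ness-Lune-Ivel-Gale-Farn-Kell-Esk-Ness has odd length 7, so it cannot be 2-colored; at least 3 colors are needed.
3 colors suffice: color 1 → {Esk, Lune, Gale, Moor}; color 2 → {Brill, Farn, Ivel, Arden, Ness}; color 3 → {Holt, Kell}. No two conflicting regions share a color.

3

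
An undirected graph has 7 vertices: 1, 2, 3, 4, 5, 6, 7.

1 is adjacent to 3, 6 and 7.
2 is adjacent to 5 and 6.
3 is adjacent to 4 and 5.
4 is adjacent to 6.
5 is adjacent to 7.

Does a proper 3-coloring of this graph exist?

The chromatic number is 3. The cycle 5-2-6-1-7-5 has odd length 5, so it cannot be 2-colored; at least 3 colors are needed.
3 colors suffice: color red → {5, 6}; color blue → {2, 3, 7}; color green → {1, 4}.
That is already a proper 3-coloring.

Yes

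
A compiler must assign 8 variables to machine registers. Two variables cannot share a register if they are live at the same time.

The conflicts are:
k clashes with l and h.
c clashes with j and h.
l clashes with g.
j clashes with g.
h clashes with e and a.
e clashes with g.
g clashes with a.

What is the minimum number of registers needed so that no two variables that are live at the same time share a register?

3

The cycle j-g-e-h-c-j has odd length 5, so it cannot be 2-colored; at least 3 registers are needed.
3 registers suffice: register 1 → {h, g}; register 2 → {k, j, e, a}; register 3 → {c, l}. Each listed conflict is separated.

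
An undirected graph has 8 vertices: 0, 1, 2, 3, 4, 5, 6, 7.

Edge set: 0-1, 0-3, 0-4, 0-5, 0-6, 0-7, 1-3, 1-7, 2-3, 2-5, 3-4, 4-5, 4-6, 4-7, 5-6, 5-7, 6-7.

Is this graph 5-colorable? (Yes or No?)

The chromatic number is 5. 0, 4, 5, 6, 7 are mutually adjacent (a clique of size 5), so at least 5 colors are needed.
One proper 5-coloring: 0=red, 1=blue, 2=red, 3=green, 4=blue, 5=yellow, 6=purple, 7=green.
That is already a proper 5-coloring.

Yes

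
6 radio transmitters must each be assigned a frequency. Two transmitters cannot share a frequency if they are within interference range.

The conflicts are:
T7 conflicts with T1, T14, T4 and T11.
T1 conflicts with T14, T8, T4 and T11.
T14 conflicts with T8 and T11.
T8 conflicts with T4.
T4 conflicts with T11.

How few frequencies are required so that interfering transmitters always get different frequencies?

4

T7, T1, T4, T11 are mutually in conflict, so at least 4 frequencies are needed.
4 frequencies suffice: frequency 1 → {T1}; frequency 2 → {T8, T11}; frequency 3 → {T14, T4}; frequency 4 → {T7}. No two conflicting transmitters share a frequency.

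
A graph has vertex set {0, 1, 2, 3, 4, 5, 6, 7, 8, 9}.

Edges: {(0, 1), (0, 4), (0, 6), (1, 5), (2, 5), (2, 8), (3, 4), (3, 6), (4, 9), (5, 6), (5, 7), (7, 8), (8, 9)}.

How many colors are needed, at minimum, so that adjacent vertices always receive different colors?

The cycle 9-8-2-5-6-3-4-9 has odd length 7, so it cannot be 2-colored; at least 3 colors are needed.
3 colors suffice: color red → {4, 5, 8}; color blue → {1, 2, 6, 7, 9}; color green → {0, 3}. No two adjacent vertices share a color.

3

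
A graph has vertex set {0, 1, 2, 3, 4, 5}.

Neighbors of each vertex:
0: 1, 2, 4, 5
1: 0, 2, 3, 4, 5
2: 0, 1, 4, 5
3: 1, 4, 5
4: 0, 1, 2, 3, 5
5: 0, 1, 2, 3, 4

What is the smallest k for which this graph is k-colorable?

0, 1, 2, 4, 5 are mutually adjacent (a clique of size 5), so at least 5 colors are needed.
5 colors suffice: color red → {5}; color blue → {1}; color green → {4}; color yellow → {0, 3}; color purple → {2}. Each edge has distinct colors on its endpoints.

5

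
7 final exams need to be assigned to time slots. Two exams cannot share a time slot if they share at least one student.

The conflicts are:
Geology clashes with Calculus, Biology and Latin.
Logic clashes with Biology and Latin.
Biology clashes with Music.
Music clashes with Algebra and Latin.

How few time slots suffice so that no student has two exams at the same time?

Biology and Music conflict, so at least 2 time slots are needed.
2 time slots suffice: time slot 1 → {Geology, Logic, Music}; time slot 2 → {Calculus, Biology, Algebra, Latin}. Every pair that conflicts lands in different time slots.

2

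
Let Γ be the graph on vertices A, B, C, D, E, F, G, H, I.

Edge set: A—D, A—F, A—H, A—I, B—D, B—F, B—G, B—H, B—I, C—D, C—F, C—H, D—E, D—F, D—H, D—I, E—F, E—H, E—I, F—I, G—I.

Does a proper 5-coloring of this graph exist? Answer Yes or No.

Yes

The chromatic number is 4. D, E, F, I are mutually adjacent (a clique of size 4), so at least 4 colors are needed.
4 colors suffice: A=4, B=4, C=3, D=1, E=4, F=2, G=1, H=2, I=3.
Since 5 ≥ 4, a proper 5-coloring certainly exists.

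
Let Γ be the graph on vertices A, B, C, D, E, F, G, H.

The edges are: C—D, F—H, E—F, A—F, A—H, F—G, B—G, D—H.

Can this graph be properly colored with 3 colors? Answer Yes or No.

Yes

The chromatic number is 3. A, F, H are pairwise adjacent, so at least 3 colors are needed.
3 colors suffice: color red → {B, D, F}; color blue → {C, E, G, H}; color green → {A}.
That is already a proper 3-coloring.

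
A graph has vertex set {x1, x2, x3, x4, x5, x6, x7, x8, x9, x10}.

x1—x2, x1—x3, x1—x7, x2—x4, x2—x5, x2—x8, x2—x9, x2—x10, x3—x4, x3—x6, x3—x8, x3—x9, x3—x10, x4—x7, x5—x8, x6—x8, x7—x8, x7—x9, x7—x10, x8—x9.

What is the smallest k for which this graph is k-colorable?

3

x7, x8, x9 are mutually adjacent, so at least 3 colors are needed.
3 colors suffice: x1=2, x2=1, x3=1, x4=2, x5=3, x6=3, x7=1, x8=2, x9=3, x10=2. No two adjacent vertices share a color.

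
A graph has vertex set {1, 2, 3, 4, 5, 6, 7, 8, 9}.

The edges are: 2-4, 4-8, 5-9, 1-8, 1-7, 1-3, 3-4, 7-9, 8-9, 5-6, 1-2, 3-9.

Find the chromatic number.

5 and 6 are adjacent, so at least 2 colors are needed.
2 colors suffice: color red → {1, 4, 6, 9}; color blue → {2, 3, 5, 7, 8}. Each edge has distinct colors on its endpoints.

2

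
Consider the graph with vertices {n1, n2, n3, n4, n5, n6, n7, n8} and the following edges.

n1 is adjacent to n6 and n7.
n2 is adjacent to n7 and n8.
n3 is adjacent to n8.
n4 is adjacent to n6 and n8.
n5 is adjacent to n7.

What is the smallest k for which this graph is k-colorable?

n1 and n6 are adjacent, so at least 2 colors are needed.
One proper 2-coloring: n1=blue, n2=blue, n3=blue, n4=blue, n5=blue, n6=red, n7=red, n8=red. Every edge joins two different colors.

2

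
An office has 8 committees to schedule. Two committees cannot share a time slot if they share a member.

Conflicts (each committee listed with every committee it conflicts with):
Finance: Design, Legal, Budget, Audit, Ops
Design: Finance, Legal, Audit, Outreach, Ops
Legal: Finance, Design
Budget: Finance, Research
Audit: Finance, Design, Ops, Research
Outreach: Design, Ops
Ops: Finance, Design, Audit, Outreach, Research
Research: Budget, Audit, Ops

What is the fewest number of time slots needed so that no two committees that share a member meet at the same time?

4

Finance, Design, Audit, Ops pairwise conflict, so at least 4 time slots are needed.
4 time slots suffice: time slot 1 → {Design, Research}; time slot 2 → {Legal, Budget, Ops}; time slot 3 → {Finance, Outreach}; time slot 4 → {Audit}. Each listed conflict is separated.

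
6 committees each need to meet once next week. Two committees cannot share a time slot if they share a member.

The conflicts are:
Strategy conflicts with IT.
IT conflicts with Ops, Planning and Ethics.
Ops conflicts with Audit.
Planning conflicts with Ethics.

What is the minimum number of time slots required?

IT, Planning, Ethics are mutually in conflict, so at least 3 time slots are needed.
A valid assignment using 3 time slots: Strategy=2, IT=1, Ops=2, Planning=2, Audit=1, Ethics=3. No two conflicting committees share a time slot.

3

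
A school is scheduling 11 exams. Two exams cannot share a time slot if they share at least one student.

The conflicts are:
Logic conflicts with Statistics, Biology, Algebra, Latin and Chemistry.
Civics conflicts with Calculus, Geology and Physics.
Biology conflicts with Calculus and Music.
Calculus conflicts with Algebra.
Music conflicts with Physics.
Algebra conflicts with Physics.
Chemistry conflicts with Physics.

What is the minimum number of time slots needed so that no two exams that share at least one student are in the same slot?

The cycle Algebra-Physics-Music-Biology-Logic-Algebra has odd length 5, so it cannot be 2-colored; at least 3 time slots are needed.
3 time slots suffice: time slot 1 → {Logic, Calculus, Geology, Physics}; time slot 2 → {Civics, Statistics, Biology, Algebra, Latin, Chemistry}; time slot 3 → {Music}. Every pair that conflicts lands in different time slots.

3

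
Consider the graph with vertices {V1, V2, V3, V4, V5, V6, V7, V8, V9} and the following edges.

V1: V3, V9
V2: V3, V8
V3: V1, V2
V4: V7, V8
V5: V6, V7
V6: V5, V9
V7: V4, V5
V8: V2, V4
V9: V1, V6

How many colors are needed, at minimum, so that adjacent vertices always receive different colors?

The cycle V3-V1-V9-V6-V5-V7-V4-V8-V2-V3 has odd length 9, so it cannot be 2-colored; at least 3 colors are needed.
A valid assignment using 3 colors: V1=1, V2=1, V3=2, V4=1, V5=1, V6=3, V7=2, V8=2, V9=2. Every edge joins two different colors.

3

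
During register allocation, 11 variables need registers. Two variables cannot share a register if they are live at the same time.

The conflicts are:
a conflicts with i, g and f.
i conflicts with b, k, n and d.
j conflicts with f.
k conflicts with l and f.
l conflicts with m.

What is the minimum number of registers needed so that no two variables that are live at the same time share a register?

j and f conflict, so at least 2 registers are needed.
A valid assignment using 2 registers: a=2, i=1, j=2, b=2, g=1, k=2, n=2, l=1, d=2, f=1, m=2. Every pair that conflicts lands in different registers.

2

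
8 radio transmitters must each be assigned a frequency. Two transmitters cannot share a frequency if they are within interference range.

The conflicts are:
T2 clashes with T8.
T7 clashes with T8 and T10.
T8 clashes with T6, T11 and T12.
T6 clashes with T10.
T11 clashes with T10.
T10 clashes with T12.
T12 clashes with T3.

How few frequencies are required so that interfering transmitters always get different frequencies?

T6 and T10 conflict, so at least 2 frequencies are needed.
2 frequencies suffice: frequency 1 → {T8, T10, T3}; frequency 2 → {T2, T7, T6, T11, T12}. Every pair that conflicts lands in different frequencies.

2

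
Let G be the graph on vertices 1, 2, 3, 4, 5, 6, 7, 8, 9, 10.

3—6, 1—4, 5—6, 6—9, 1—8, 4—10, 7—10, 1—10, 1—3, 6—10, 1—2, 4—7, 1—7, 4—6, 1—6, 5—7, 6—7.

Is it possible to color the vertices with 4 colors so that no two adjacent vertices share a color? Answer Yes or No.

No

1, 4, 6, 7, 10 are mutually adjacent (a clique of size 5), so at least 5 colors are needed.
So 4 colors are not enough.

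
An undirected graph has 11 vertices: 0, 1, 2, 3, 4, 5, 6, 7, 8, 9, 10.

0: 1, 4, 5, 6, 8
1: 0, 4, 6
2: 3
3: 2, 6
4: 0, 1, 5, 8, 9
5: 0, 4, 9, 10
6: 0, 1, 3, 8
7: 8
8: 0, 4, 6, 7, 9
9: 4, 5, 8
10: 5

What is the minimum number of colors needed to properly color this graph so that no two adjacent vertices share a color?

0, 4, 5 form a triangle, so at least 3 colors are needed.
One proper 3-coloring: 0=c, 1=b, 2=a, 3=b, 4=a, 5=b, 6=a, 7=a, 8=b, 9=c, 10=a. Every edge joins two different colors.

3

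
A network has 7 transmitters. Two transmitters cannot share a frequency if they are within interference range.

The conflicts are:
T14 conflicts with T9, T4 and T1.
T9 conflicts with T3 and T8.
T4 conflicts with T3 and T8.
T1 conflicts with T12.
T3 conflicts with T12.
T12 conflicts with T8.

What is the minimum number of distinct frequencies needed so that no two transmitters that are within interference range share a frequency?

3

The cycle T12-T8-T9-T14-T1-T12 has odd length 5, so it cannot be 2-colored; at least 3 frequencies are needed.
3 frequencies suffice: frequency 1 → {T9, T4, T12}; frequency 2 → {T14, T3, T8}; frequency 3 → {T1}. Every pair that conflicts lands in different frequencies.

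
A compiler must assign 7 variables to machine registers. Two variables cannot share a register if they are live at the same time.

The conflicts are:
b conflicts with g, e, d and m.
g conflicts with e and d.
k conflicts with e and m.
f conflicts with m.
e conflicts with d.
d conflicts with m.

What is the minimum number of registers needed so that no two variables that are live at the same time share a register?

b, g, e, d all conflict with each other, so at least 4 registers are needed.
A valid assignment using 4 registers: b=3, g=4, k=1, f=1, e=2, d=1, m=2. Each listed conflict is separated.

4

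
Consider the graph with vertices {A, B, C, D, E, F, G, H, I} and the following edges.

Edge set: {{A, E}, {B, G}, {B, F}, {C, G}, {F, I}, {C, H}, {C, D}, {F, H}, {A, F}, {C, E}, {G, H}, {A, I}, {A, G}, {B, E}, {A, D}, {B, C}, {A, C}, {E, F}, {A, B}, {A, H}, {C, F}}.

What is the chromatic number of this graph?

A, B, C, E, F form a clique, so at least 5 colors are needed.
5 colors suffice: color 1 → {A}; color 2 → {C, I}; color 3 → {D, F, G}; color 4 → {B, H}; color 5 → {E}. Each edge has distinct colors on its endpoints.

5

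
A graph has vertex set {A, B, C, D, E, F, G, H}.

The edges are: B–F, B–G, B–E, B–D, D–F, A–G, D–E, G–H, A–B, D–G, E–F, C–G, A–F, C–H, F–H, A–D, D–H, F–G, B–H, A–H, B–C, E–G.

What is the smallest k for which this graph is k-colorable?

6

A, B, D, F, G, H are mutually adjacent (a clique of size 6), so at least 6 colors are needed.
One proper 6-coloring: A=6, B=1, C=3, D=3, E=5, F=4, G=2, H=5. Every edge joins two different colors.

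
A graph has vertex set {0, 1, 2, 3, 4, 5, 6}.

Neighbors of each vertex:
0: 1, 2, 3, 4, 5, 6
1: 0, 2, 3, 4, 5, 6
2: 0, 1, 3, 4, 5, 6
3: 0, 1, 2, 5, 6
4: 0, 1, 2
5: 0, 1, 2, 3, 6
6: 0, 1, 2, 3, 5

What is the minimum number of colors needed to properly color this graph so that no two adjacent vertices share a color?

6

0, 1, 2, 3, 5, 6 form a clique, so at least 6 colors are needed.
A valid assignment using 6 colors: 0=green, 1=blue, 2=red, 3=purple, 4=yellow, 5=yellow, 6=orange. No two adjacent vertices share a color.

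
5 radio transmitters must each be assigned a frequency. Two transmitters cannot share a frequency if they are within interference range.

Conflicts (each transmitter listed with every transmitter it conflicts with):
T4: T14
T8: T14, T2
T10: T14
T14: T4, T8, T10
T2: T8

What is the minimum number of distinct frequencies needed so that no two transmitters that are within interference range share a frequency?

T8 and T14 conflict, so at least 2 frequencies are needed.
2 frequencies suffice: frequency 1 → {T14, T2}; frequency 2 → {T4, T8, T10}. Every pair that conflicts lands in different frequencies.

2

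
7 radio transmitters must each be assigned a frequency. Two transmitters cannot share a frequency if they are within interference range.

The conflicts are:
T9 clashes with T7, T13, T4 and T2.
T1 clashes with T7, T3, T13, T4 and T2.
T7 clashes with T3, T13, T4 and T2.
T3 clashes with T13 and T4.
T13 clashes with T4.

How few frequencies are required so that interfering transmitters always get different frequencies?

5

T1, T7, T3, T13, T4 are mutually in conflict, so at least 5 frequencies are needed.
5 frequencies suffice: frequency 1 → {T7}; frequency 2 → {T13, T2}; frequency 3 → {T4}; frequency 4 → {T9, T1}; frequency 5 → {T3}. No two conflicting transmitters share a frequency.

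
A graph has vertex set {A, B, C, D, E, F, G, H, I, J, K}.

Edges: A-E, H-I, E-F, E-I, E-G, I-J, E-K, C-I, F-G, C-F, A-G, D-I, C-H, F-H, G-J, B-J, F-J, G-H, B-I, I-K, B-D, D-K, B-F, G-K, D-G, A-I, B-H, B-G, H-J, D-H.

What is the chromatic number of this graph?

5

B, F, G, H, J form a clique, so at least 5 colors are needed.
5 colors suffice: color red → {G, I}; color blue → {E, H}; color green → {A, D, F}; color yellow → {B, C, K}; color purple → {J}. Each edge has distinct colors on its endpoints.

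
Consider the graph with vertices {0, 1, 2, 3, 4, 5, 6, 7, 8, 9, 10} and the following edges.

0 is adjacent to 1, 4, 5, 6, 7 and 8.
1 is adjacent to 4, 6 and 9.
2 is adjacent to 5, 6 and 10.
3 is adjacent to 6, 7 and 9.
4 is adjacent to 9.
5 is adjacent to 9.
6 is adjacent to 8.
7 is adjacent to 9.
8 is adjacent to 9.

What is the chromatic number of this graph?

3

0, 1, 4 are pairwise adjacent, so at least 3 colors are needed.
3 colors suffice: color red → {0, 2, 9}; color blue → {4, 5, 6, 7, 10}; color green → {1, 3, 8}. Each edge has distinct colors on its endpoints.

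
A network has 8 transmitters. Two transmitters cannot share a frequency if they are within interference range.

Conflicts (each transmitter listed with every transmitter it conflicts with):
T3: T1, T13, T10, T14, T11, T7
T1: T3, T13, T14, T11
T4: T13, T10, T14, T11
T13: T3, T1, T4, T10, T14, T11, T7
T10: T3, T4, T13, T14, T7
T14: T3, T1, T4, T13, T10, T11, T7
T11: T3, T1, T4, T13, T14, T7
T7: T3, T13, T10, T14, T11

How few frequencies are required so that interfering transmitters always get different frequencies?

5

T3, T13, T10, T14, T7 are mutually in conflict, so at least 5 frequencies are needed.
Using 5 frequencies: T3=3, T1=5, T4=3, T13=1, T10=4, T14=2, T11=4, T7=5. Each listed conflict is separated.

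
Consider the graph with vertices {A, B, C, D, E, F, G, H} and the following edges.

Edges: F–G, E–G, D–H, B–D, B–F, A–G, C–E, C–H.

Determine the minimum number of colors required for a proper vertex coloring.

The cycle H-C-E-G-F-B-D-H has odd length 7, so it cannot be 2-colored; at least 3 colors are needed.
3 colors suffice: color red → {C, D, G}; color blue → {A, E, F, H}; color green → {B}. Every edge joins two different colors.

3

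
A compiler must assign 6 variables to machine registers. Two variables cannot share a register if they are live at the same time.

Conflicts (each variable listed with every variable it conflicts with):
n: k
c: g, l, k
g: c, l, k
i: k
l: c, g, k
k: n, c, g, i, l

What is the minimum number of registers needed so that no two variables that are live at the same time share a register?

4

c, g, l, k pairwise conflict, so at least 4 registers are needed.
4 registers suffice: register 1 → {k}; register 2 → {n, g, i}; register 3 → {l}; register 4 → {c}. No two conflicting variables share a register.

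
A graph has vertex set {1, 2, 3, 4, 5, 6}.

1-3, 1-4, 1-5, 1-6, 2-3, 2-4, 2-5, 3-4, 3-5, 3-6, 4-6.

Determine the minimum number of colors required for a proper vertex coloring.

1, 3, 4, 6 form a clique, so at least 4 colors are needed.
4 colors suffice: color red → {3}; color blue → {4, 5}; color green → {1, 2}; color yellow → {6}. No two adjacent vertices share a color.

4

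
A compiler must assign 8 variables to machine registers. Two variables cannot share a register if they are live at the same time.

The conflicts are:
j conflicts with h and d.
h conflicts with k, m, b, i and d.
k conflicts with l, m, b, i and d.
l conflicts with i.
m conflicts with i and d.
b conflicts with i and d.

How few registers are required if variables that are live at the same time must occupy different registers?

4

h, k, b, i are mutually in conflict, so at least 4 registers are needed.
4 registers suffice: register 1 → {h, l}; register 2 → {j, k}; register 3 → {i, d}; register 4 → {m, b}. No two conflicting variables share a register.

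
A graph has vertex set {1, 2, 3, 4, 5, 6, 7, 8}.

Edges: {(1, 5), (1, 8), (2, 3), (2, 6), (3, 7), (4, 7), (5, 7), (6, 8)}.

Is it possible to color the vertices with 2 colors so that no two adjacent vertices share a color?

No

The cycle 5-1-8-6-2-3-7-5 has odd length 7, so it cannot be 2-colored; at least 3 colors are needed.
So 2 colors are not enough.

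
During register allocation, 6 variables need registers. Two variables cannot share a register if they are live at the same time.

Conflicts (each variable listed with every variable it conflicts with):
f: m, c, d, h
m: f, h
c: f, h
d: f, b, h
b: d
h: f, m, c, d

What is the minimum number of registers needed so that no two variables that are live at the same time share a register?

3

f, m, h pairwise conflict, so at least 3 registers are needed.
3 registers suffice: f=1, m=3, c=3, d=3, b=1, h=2. Every pair that conflicts lands in different registers.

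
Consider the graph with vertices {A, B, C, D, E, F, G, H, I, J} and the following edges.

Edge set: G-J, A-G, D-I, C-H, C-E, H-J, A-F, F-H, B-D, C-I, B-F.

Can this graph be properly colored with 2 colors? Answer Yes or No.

No

The cycle G-J-H-F-A-G has odd length 5, so it cannot be 2-colored; at least 3 colors are needed.
So 2 colors are not enough.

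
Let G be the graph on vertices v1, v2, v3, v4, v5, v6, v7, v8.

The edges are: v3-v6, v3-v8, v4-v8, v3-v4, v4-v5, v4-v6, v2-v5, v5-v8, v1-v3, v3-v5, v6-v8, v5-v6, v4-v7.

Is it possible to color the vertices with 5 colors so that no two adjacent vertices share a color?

Yes

The chromatic number is 5. v3, v4, v5, v6, v8 are mutually adjacent (a clique of size 5), so at least 5 colors are needed.
5 colors suffice: color 1 → {v2, v3, v7}; color 2 → {v1, v5}; color 3 → {v4}; color 4 → {v6}; color 5 → {v8}.
That is already a proper 5-coloring.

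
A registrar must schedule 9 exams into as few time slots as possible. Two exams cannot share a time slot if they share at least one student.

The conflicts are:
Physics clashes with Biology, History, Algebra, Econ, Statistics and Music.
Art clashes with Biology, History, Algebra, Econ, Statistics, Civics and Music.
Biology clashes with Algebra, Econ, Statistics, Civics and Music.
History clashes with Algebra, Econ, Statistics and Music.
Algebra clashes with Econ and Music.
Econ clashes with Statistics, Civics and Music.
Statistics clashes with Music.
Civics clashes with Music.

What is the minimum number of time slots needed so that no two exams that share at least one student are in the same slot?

Art, Biology, Econ, Civics, Music pairwise conflict, so at least 5 time slots are needed.
Using 5 time slots: Physics=3, Art=3, Biology=4, History=4, Algebra=5, Econ=1, Statistics=5, Civics=5, Music=2. Every pair that conflicts lands in different time slots.

5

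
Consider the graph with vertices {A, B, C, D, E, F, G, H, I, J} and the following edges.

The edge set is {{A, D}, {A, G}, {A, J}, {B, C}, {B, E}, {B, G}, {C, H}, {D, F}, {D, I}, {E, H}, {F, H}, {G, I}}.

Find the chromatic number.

3

The cycle E-B-G-I-D-F-H-E has odd length 7, so it cannot be 2-colored; at least 3 colors are needed.
3 colors suffice: color red → {D, G, H, J}; color blue → {A, B, F, I}; color green → {C, E}. Each edge has distinct colors on its endpoints.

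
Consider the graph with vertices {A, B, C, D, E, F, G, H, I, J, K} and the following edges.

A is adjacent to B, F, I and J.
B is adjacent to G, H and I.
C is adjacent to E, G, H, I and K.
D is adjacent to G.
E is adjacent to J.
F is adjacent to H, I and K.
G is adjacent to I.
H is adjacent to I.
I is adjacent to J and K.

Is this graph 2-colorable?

F, H, I form a triangle, so at least 3 colors are needed.
So 2 colors are not enough.

No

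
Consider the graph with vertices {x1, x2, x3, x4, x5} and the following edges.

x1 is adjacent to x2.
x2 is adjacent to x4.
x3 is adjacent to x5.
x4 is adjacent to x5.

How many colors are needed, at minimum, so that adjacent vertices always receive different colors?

x3 and x5 are adjacent, so at least 2 colors are needed.
2 colors suffice: x1=2, x2=1, x3=2, x4=2, x5=1. Every edge joins two different colors.

2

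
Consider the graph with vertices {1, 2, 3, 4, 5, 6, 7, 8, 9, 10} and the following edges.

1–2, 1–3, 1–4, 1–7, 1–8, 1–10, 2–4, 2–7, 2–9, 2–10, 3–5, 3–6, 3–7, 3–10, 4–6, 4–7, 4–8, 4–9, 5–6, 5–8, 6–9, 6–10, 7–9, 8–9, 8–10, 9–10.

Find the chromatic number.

4

2, 4, 7, 9 are pairwise adjacent (a clique of size 4), so at least 4 colors are needed.
A valid assignment using 4 colors: 1=a, 2=d, 3=d, 4=b, 5=a, 6=c, 7=c, 8=c, 9=a, 10=b. Every edge joins two different colors.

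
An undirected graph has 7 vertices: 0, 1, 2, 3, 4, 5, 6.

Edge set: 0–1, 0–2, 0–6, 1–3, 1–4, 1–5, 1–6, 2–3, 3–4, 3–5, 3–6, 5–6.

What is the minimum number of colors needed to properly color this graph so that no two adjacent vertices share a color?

4

1, 3, 5, 6 form a clique, so at least 4 colors are needed.
A valid assignment using 4 colors: 0=b, 1=a, 2=a, 3=b, 4=c, 5=d, 6=c. Each edge has distinct colors on its endpoints.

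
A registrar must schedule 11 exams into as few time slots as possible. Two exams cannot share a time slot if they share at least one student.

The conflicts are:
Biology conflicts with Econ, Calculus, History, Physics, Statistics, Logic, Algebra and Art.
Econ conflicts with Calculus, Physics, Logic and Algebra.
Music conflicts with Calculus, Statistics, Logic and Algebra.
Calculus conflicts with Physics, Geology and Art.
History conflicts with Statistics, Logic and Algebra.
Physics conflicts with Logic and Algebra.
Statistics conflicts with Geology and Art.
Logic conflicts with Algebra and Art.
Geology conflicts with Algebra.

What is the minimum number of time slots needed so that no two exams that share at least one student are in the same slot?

5

Biology, Econ, Physics, Logic, Algebra all conflict with each other, so at least 5 time slots are needed.
Using 5 time slots: Biology=1, Econ=4, Music=1, Calculus=2, History=4, Physics=5, Statistics=2, Logic=2, Geology=1, Algebra=3, Art=3. No two conflicting exams share a time slot.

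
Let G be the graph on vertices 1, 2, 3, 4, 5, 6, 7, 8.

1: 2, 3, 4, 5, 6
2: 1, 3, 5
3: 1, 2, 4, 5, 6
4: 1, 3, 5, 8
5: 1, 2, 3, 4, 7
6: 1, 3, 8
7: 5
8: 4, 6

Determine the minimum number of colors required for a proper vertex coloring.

4

1, 2, 3, 5 are pairwise adjacent (a clique of size 4), so at least 4 colors are needed.
4 colors suffice: 1=a, 2=d, 3=c, 4=d, 5=b, 6=b, 7=a, 8=a. No two adjacent vertices share a color.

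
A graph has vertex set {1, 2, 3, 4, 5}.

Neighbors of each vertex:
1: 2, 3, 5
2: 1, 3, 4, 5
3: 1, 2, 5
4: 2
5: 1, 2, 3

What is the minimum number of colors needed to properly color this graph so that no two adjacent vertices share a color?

4

1, 2, 3, 5 are pairwise adjacent (a clique of size 4), so at least 4 colors are needed.
4 colors suffice: color red → {2}; color blue → {3, 4}; color green → {5}; color yellow → {1}. Every edge joins two different colors.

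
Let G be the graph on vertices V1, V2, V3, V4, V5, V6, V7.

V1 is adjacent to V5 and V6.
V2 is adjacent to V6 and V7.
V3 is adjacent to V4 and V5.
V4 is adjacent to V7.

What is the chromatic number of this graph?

3

The cycle V3-V5-V1-V6-V2-V7-V4-V3 has odd length 7, so it cannot be 2-colored; at least 3 colors are needed.
One proper 3-coloring: V1=B, V2=B, V3=R, V4=B, V5=G, V6=R, V7=R. Every edge joins two different colors.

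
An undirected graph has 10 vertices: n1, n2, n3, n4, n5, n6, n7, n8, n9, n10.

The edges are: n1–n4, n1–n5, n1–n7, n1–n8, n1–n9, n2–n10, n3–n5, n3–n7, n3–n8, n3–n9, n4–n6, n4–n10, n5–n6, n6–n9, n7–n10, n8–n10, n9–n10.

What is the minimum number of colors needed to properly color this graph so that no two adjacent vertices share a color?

n4 and n10 are adjacent, so at least 2 colors are needed.
2 colors suffice: n1=1, n2=2, n3=1, n4=2, n5=2, n6=1, n7=2, n8=2, n9=2, n10=1. Each edge has distinct colors on its endpoints.

2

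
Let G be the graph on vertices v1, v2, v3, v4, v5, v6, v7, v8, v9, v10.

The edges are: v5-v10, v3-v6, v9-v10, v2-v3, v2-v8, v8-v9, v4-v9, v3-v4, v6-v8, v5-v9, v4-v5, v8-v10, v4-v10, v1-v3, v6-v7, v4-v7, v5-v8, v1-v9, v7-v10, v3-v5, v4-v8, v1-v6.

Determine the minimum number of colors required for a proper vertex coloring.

v4, v5, v8, v9, v10 form a clique, so at least 5 colors are needed.
5 colors suffice: v1=green, v2=red, v3=blue, v4=red, v5=purple, v6=red, v7=blue, v8=blue, v9=yellow, v10=green. No two adjacent vertices share a color.

5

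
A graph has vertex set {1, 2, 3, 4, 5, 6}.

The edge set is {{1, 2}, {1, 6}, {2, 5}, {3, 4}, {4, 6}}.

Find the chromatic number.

4 and 6 are adjacent, so at least 2 colors are needed.
2 colors suffice: color red → {2, 3, 6}; color blue → {1, 4, 5}. No two adjacent vertices share a color.

2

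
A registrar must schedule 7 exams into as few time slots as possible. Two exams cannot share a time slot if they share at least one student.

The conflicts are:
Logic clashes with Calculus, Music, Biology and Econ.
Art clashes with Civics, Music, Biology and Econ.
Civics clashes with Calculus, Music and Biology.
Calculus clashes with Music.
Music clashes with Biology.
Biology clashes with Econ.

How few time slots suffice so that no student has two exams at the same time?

4

Art, Civics, Music, Biology all conflict with each other, so at least 4 time slots are needed.
A valid assignment using 4 time slots: Logic=3, Art=3, Civics=4, Calculus=2, Music=1, Biology=2, Econ=1. No two conflicting exams share a time slot.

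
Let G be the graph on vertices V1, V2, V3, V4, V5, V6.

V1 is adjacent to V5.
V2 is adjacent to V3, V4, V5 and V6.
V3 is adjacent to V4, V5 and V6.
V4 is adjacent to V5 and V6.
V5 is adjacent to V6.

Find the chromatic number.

5

V2, V3, V4, V5, V6 form a clique, so at least 5 colors are needed.
5 colors suffice: V1=2, V2=5, V3=4, V4=2, V5=1, V6=3. Each edge has distinct colors on its endpoints.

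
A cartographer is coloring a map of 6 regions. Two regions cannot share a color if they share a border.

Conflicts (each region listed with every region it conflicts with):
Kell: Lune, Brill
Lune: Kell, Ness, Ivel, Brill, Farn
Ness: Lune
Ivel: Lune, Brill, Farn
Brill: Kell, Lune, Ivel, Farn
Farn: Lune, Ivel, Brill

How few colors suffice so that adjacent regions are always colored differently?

4

Lune, Ivel, Brill, Farn all conflict with each other, so at least 4 colors are needed.
4 colors suffice: color 1 → {Lune}; color 2 → {Ness, Brill}; color 3 → {Kell, Ivel}; color 4 → {Farn}. Each listed conflict is separated.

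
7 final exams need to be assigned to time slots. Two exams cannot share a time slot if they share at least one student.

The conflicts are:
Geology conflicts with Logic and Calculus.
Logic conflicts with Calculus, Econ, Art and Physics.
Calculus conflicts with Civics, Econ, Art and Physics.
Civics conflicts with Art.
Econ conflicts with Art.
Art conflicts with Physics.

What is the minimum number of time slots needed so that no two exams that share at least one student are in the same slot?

Logic, Calculus, Art, Physics are mutually in conflict, so at least 4 time slots are needed.
A valid assignment using 4 time slots: Geology=3, Logic=2, Calculus=1, Civics=2, Econ=4, Art=3, Physics=4. Every pair that conflicts lands in different time slots.

4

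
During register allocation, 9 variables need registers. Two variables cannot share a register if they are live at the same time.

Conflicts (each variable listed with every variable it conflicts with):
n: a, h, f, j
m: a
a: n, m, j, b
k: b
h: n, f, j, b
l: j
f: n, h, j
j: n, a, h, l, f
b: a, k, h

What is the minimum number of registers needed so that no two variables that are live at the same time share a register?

4

n, h, f, j pairwise conflict, so at least 4 registers are needed.
Using 4 registers: n=3, m=1, a=2, k=2, h=2, l=2, f=4, j=1, b=1. No two conflicting variables share a register.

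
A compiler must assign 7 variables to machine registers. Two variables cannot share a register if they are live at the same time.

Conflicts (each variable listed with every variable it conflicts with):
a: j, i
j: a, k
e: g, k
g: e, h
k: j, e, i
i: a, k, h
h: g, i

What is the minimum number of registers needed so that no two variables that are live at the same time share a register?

3

The cycle k-e-g-h-i-k has odd length 5, so it cannot be 2-colored; at least 3 registers are needed.
3 registers suffice: register 1 → {j, g, i}; register 2 → {a, k, h}; register 3 → {e}. Every pair that conflicts lands in different registers.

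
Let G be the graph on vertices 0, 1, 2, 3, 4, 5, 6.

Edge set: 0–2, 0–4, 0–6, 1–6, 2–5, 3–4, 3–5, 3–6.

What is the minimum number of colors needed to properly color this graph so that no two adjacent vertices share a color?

3

The cycle 2-0-4-3-5-2 has odd length 5, so it cannot be 2-colored; at least 3 colors are needed.
3 colors suffice: color red → {4, 5, 6}; color blue → {0, 1, 3}; color green → {2}. Each edge has distinct colors on its endpoints.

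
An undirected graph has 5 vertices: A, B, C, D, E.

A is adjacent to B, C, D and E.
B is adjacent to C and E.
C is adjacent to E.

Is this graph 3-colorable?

No

A, B, C, E are mutually adjacent (a clique of size 4), so at least 4 colors are needed.
So 3 colors are not enough.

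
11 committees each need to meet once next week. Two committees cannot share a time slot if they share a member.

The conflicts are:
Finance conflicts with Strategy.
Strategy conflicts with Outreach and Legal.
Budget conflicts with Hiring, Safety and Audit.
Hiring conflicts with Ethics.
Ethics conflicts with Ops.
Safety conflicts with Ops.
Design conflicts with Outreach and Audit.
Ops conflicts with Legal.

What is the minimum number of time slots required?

3

The cycle Safety-Budget-Hiring-Ethics-Ops-Safety has odd length 5, so it cannot be 2-colored; at least 3 time slots are needed.
Using 3 time slots: Finance=2, Strategy=1, Budget=1, Hiring=2, Ethics=3, Safety=2, Design=1, Outreach=2, Ops=1, Audit=2, Legal=2. Each listed conflict is separated.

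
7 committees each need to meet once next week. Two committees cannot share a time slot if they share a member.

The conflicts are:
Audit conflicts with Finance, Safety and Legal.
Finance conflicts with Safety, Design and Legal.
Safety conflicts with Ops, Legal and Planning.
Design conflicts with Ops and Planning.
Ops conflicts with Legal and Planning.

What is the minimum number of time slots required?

Audit, Finance, Safety, Legal pairwise conflict, so at least 4 time slots are needed.
A valid assignment using 4 time slots: Audit=4, Finance=3, Safety=1, Design=1, Ops=3, Legal=2, Planning=2. Every pair that conflicts lands in different time slots.

4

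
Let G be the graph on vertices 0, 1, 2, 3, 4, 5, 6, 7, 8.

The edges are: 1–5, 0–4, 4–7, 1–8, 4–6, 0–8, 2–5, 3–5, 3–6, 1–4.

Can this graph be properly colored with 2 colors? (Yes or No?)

The cycle 6-4-1-5-3-6 has odd length 5, so it cannot be 2-colored; at least 3 colors are needed.
So 2 colors are not enough.

No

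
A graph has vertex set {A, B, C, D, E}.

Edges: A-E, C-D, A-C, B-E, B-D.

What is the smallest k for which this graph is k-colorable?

3

The cycle A-E-B-D-C-A has odd length 5, so it cannot be 2-colored; at least 3 colors are needed.
One proper 3-coloring: A=3, B=1, C=1, D=2, E=2. No two adjacent vertices share a color.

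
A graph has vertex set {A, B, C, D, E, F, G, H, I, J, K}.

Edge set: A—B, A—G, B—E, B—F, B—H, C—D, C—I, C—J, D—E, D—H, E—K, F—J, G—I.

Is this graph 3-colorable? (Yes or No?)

Yes

The chromatic number is 3. The cycle G-A-B-H-D-C-I-G has odd length 7, so it cannot be 2-colored; at least 3 colors are needed.
3 colors suffice: color 1 → {B, C, G, K}; color 2 → {A, E, H, I, J}; color 3 → {D, F}.
That is already a proper 3-coloring.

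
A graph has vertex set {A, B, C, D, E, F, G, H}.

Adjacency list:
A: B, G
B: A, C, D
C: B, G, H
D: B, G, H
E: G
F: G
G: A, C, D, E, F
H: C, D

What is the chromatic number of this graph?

B and C are adjacent, so at least 2 colors are needed.
2 colors suffice: color red → {B, G, H}; color blue → {A, C, D, E, F}. No two adjacent vertices share a color.

2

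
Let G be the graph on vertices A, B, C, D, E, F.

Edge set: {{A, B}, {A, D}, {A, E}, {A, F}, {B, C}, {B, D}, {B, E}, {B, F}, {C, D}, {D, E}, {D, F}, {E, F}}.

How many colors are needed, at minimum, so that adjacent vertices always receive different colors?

A, B, D, E, F are pairwise adjacent (a clique of size 5), so at least 5 colors are needed.
5 colors suffice: color 1 → {B}; color 2 → {D}; color 3 → {A, C}; color 4 → {E}; color 5 → {F}. Every edge joins two different colors.

5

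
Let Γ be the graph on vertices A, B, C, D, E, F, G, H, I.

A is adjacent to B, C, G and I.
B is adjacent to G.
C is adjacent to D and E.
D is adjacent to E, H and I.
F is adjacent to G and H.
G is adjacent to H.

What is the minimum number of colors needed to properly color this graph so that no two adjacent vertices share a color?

3

C, D, E form a triangle, so at least 3 colors are needed.
3 colors suffice: color red → {D, G}; color blue → {A, E, H}; color green → {B, C, F, I}. No two adjacent vertices share a color.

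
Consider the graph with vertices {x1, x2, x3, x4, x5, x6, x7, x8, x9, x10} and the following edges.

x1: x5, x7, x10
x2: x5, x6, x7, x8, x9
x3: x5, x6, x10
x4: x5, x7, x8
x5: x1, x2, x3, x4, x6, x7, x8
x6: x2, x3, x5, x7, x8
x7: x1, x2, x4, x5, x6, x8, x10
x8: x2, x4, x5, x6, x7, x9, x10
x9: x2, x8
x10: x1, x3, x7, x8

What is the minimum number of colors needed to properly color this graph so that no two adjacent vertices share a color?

x2, x5, x6, x7, x8 are pairwise adjacent (a clique of size 5), so at least 5 colors are needed.
5 colors suffice: color 1 → {x5, x9, x10}; color 2 → {x1, x3, x8}; color 3 → {x7}; color 4 → {x2, x4}; color 5 → {x6}. No two adjacent vertices share a color.

5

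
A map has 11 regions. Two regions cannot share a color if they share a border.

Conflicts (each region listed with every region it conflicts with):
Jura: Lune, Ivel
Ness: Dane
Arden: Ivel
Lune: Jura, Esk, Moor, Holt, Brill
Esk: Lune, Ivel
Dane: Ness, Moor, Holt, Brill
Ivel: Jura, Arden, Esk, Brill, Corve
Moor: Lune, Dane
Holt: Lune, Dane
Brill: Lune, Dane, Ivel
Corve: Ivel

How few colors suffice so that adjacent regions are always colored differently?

Ivel and Corve conflict, so at least 2 colors are needed.
A valid assignment using 2 colors: Jura=2, Ness=2, Arden=2, Lune=1, Esk=2, Dane=1, Ivel=1, Moor=2, Holt=2, Brill=2, Corve=2. Each listed conflict is separated.

2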